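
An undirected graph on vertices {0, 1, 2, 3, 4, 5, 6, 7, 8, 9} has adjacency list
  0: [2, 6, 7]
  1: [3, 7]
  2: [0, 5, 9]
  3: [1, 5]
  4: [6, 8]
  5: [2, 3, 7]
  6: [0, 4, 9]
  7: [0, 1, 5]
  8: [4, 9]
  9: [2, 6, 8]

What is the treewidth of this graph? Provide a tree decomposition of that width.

Each bag holds 3 vertices, so the decomposition has width 2, which upper-bounds the treewidth. The edges 4–8–9–6–4 form a cycle, so G is not a tree and its treewidth is at least 2. Combining the bounds, tw(G) = 2.

Treewidth 2.
One such decomposition:
Bags: B1 = {4, 6, 8}  B2 = {6, 8, 9}  B3 = {0, 6, 9}  B4 = {0, 2, 9}  B5 = {0, 2, 7}  B6 = {2, 5, 7}  B7 = {1, 5, 7}  B8 = {1, 3, 5}
Tree: B1–B2, B2–B3, B3–B4, B4–B5, B5–B6, B6–B7, B7–B8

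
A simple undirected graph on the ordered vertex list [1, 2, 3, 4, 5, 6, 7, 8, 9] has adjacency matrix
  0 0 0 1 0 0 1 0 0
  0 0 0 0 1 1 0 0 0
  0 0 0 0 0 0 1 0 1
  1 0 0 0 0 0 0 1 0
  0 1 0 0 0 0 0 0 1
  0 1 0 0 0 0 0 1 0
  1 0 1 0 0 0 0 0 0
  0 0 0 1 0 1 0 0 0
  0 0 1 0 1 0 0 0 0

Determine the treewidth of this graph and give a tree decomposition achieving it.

Treewidth 2.
One such decomposition:
Bags: B1 = {2, 5, 9}  B2 = {2, 6, 9}  B3 = {6, 8, 9}  B4 = {4, 8, 9}  B5 = {1, 4, 9}  B6 = {1, 7, 9}  B7 = {3, 7, 9}
Tree: B1–B2, B2–B3, B3–B4, B4–B5, B5–B6, B6–B7

Every bag has size at most 3, so the width is 3 − 1 = 2 and tw(G) ≤ 2. Since 9–5–2–6–8–4–1–7–3–9 is a cycle in G, G is not acyclic. Forests are exactly the graphs of treewidth ≤ 1, so tw(G) ≥ 2. Hence tw(G) = 2 exactly.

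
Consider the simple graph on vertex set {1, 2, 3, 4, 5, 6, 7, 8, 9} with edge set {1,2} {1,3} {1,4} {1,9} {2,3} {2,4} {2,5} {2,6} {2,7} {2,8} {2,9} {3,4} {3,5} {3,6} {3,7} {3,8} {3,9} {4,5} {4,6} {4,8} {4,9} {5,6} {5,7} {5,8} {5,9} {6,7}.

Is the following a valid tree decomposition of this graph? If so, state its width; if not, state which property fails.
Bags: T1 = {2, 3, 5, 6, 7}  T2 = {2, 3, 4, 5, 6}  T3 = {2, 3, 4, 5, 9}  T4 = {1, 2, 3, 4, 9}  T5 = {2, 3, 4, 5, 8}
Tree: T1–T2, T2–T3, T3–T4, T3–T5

Every vertex of G appears in some bag (union = {1, 2, 3, 4, 5, 6, 7, 8, 9}); every edge is covered by a bag; and for each vertex v the set of bags containing v is connected in the bag tree. The decomposition is therefore valid. The largest bag has 5 vertices, so the width is 4.

Yes; width 4.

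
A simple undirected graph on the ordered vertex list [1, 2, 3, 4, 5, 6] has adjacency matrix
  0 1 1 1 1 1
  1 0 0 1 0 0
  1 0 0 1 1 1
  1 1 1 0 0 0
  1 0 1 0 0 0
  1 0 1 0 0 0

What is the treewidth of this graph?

2

A width-2 tree decomposition is:
Bags: B1 = {1, 3, 6}  B2 = {1, 3, 4}  B3 = {1, 3, 5}  B4 = {1, 2, 4}
Tree: B1–B2, B1–B3, B2–B4
The largest bag has 3 vertices, giving width 2; this decomposition certifies tw(G) ≤ 2. On the other hand G contains the 3-clique {1, 2, 4}. A clique must lie in a single bag of any decomposition, so no decomposition can have width below 2. Hence tw(G) = 2 exactly.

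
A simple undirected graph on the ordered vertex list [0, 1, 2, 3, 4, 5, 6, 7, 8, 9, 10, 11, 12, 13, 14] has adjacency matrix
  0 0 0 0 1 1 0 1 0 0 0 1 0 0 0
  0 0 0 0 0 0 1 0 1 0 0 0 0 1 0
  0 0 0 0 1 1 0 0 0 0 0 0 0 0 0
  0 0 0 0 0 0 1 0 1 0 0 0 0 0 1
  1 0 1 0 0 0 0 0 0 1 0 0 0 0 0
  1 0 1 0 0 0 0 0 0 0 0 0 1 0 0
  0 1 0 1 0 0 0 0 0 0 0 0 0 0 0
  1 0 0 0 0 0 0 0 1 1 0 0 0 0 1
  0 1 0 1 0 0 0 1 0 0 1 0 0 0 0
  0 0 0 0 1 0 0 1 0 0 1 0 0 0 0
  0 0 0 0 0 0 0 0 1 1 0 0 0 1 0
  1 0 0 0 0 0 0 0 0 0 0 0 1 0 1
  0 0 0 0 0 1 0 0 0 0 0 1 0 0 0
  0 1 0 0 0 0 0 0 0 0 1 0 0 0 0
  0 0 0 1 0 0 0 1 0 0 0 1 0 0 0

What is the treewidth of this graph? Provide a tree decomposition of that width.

Every bag has size at most 4, so the width is 4 − 1 = 3 and tw(G) ≤ 3. For the lower bound: the 4 vertex sets {1,6,13}, {10}, {8}, {3,7,9,14} are disjoint, each induces a connected subgraph, and every pair is joined by at least one edge of G. Contracting each set to a single vertex therefore yields K_{4} as a minor, and since treewidth is minor-monotone, tw(G) ≥ tw(K_{4}) = 3. Therefore the treewidth is 3.

Treewidth 3.
One such decomposition:
Bags: B1 = {1, 6, 10, 13}  B2 = {1, 6, 8, 10}  B3 = {3, 6, 8, 10}  B4 = {3, 8, 9, 10}  B5 = {3, 7, 8, 9}  B6 = {3, 7, 9, 14}  B7 = {4, 7, 9, 14}  B8 = {0, 4, 7, 14}  B9 = {0, 4, 11, 14}  B10 = {0, 2, 4, 11}  B11 = {0, 2, 5, 11}  B12 = {2, 5, 11, 12}
Tree: B1–B2, B2–B3, B3–B4, B4–B5, B5–B6, B6–B7, B7–B8, B8–B9, B9–B10, B10–B11, B11–B12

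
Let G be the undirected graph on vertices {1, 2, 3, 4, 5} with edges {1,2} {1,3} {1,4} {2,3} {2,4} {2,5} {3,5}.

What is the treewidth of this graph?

A width-2 tree decomposition is:
Bags: B1 = {1, 2, 4}  B2 = {1, 2, 3}  B3 = {2, 3, 5}
Tree: B1–B2, B2–B3
The largest bag has 3 vertices, giving width 2; this decomposition certifies tw(G) ≤ 2. On the other hand G contains the 3-clique {1, 2, 3}. A clique must lie in a single bag of any decomposition, so no decomposition can have width below 2. Therefore the treewidth is 2.

2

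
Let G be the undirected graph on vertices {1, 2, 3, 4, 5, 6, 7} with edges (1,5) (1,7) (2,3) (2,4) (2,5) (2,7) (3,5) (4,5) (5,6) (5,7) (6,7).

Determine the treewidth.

2

A width-2 tree decomposition is:
Bags: B1 = {2, 4, 5}  B2 = {2, 5, 7}  B3 = {2, 3, 5}  B4 = {1, 5, 7}  B5 = {5, 6, 7}
Tree: B1–B2, B1–B3, B2–B4, B2–B5
Every bag has size at most 3, so the width is 3 − 1 = 2 and tw(G) ≤ 2. Conversely, {1, 5, 7} is a clique of size 3, and the vertices of any clique must share a bag in every tree decomposition; so some bag has ≥ 3 vertices and tw(G) ≥ 2. Therefore the treewidth is 2.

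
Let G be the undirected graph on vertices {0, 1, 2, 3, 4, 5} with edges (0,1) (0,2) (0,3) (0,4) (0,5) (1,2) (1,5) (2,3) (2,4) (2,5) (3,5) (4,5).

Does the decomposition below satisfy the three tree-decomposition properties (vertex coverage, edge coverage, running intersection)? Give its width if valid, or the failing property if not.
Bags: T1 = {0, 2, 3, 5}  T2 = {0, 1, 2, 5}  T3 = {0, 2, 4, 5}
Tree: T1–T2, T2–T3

Yes; width 3.

Every vertex of G appears in some bag (union = {0, 1, 2, 3, 4, 5}); every edge is covered by a bag; and for each vertex v the set of bags containing v is connected in the bag tree. The decomposition is therefore valid. The largest bag has 4 vertices, so the width is 3.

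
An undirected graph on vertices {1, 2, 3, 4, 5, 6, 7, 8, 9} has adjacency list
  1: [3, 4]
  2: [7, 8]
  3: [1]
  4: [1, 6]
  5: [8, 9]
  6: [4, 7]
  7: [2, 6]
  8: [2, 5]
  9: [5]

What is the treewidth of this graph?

1

A width-1 tree decomposition is:
Bags: B1 = {1, 3}  B2 = {1, 4}  B3 = {4, 6}  B4 = {6, 7}  B5 = {2, 7}  B6 = {2, 8}  B7 = {5, 8}  B8 = {5, 9}
Tree: B1–B2, B2–B3, B3–B4, B4–B5, B5–B6, B6–B7, B7–B8
The largest bag has 2 vertices, giving width 1; this decomposition certifies tw(G) ≤ 1. Any graph with an edge has treewidth ≥ 1, and G has the edge 3–1. Hence tw(G) = 1 exactly.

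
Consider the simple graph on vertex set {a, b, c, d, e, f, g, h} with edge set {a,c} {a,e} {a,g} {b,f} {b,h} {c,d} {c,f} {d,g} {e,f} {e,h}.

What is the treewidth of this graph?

2

A width-2 tree decomposition is:
Bags: B1 = {a, d, g}  B2 = {a, c, d}  B3 = {a, c, e}  B4 = {c, e, f}  B5 = {e, f, h}  B6 = {b, f, h}
Tree: B1–B2, B2–B3, B3–B4, B4–B5, B5–B6
Every bag has size at most 3, so the width is 3 − 1 = 2 and tw(G) ≤ 2. For the lower bound, G contains the cycle g–d–c–a–g, so G is not a forest; only forests have treewidth ≤ 1, hence tw(G) ≥ 2. Hence tw(G) = 2 exactly.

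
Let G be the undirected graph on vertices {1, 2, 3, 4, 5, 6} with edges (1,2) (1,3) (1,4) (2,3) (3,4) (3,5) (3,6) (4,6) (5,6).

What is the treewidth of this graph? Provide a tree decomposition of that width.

The largest bag has 3 vertices, giving width 2; this decomposition certifies tw(G) ≤ 2. Conversely, {1, 2, 3} is a clique of size 3, and the vertices of any clique must share a bag in every tree decomposition; so some bag has ≥ 3 vertices and tw(G) ≥ 2. Combining the bounds, tw(G) = 2.

Treewidth 2.
One such decomposition:
Bags: B1 = {3, 4, 6}  B2 = {3, 5, 6}  B3 = {1, 3, 4}  B4 = {1, 2, 3}
Tree: B1–B2, B1–B3, B3–B4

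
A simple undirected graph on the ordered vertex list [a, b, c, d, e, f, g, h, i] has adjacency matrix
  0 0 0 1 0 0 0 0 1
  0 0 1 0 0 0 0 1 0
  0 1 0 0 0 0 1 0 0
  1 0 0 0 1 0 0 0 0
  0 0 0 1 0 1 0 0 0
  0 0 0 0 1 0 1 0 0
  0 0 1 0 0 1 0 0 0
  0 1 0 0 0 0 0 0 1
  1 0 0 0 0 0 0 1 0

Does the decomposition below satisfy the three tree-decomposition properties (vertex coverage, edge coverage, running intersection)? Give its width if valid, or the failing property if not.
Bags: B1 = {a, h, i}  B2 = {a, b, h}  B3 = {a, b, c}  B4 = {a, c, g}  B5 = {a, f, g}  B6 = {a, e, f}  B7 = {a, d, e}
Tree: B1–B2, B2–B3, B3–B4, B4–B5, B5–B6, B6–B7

Yes; width 2.

Checking the three conditions: (i) the bags cover all of {a, b, c, d, e, f, g, h, i}; (ii) for each edge, some bag contains both endpoints; (iii) the bags containing any fixed vertex form a subtree. All hold, so the decomposition is valid with width 3 − 1 = 2.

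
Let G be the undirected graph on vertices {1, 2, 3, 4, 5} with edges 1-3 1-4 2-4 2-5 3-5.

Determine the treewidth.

A width-2 tree decomposition is:
Bags: B1 = {1, 3, 5}  B2 = {1, 2, 5}  B3 = {1, 2, 4}
Tree: B1–B2, B2–B3
The largest bag has 3 vertices, giving width 2; this decomposition certifies tw(G) ≤ 2. Since 1–3–5–2–4–1 is a cycle in G, G is not acyclic. Forests are exactly the graphs of treewidth ≤ 1, so tw(G) ≥ 2. Therefore the treewidth is 2.

2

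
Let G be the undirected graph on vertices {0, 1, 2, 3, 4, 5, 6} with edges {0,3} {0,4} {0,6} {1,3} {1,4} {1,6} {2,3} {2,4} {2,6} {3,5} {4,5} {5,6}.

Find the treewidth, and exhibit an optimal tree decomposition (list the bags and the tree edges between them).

The largest bag has 4 vertices, giving width 3; this decomposition certifies tw(G) ≤ 3. For the lower bound: the 4 vertex sets {3,5}, {2,4}, {6}, {0} are disjoint, each induces a connected subgraph, and every pair is joined by at least one edge of G. Contracting each set to a single vertex therefore yields K_{4} as a minor, and since treewidth is minor-monotone, tw(G) ≥ tw(K_{4}) = 3. The upper and lower bounds meet at 3, so that is the treewidth.

Treewidth 3.
One optimal decomposition is:
Bags: B1 = {3, 4, 5, 6}  B2 = {2, 3, 4, 6}  B3 = {0, 3, 4, 6}  B4 = {1, 3, 4, 6}
Tree: B1–B2, B2–B3, B3–B4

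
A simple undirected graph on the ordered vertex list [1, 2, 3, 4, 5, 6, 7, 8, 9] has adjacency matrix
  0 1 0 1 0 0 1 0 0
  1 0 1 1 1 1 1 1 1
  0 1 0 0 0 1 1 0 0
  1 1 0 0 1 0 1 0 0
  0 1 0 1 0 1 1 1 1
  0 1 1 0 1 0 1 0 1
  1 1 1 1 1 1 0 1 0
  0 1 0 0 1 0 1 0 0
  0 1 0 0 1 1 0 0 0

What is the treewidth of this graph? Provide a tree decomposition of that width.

Treewidth 3.
Bags: B1 = {2, 4, 5, 7}  B2 = {2, 5, 7, 8}  B3 = {2, 5, 6, 7}  B4 = {1, 2, 4, 7}  B5 = {2, 3, 6, 7}  B6 = {2, 5, 6, 9}
Tree: B1–B2, B1–B3, B1–B4, B3–B5, B3–B6

Every bag has size at most 4, so the width is 4 − 1 = 3 and tw(G) ≤ 3. On the other hand G contains the 4-clique {2, 5, 6, 9}. A clique must lie in a single bag of any decomposition, so no decomposition can have width below 3. The upper and lower bounds meet at 3, so that is the treewidth.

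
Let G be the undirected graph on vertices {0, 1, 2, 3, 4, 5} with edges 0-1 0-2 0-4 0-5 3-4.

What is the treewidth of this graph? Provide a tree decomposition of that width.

Every bag has size at most 2, so the width is 2 − 1 = 1 and tw(G) ≤ 1. G has an edge, so its treewidth is at least 1. Combining the bounds, tw(G) = 1.

Treewidth 1.
One optimal decomposition is:
Bags: B1 = {0, 2}  B2 = {0, 4}  B3 = {0, 5}  B4 = {0, 1}  B5 = {3, 4}
Tree: B1–B2, B1–B3, B2–B4, B2–B5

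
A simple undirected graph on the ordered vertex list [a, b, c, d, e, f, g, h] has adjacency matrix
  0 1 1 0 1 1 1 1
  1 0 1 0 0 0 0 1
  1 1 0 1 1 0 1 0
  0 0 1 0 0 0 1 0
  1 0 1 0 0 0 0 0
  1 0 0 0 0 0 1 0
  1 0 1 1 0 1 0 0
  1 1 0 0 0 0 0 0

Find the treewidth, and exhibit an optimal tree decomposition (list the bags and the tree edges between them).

Treewidth 2.
One optimal decomposition is:
Bags: B1 = {a, c, g}  B2 = {a, c, e}  B3 = {a, b, c}  B4 = {c, d, g}  B5 = {a, f, g}  B6 = {a, b, h}
Tree: B1–B2, B2–B3, B1–B4, B1–B5, B3–B6

Each bag holds 3 vertices, so the decomposition has width 2, which upper-bounds the treewidth. On the other hand G contains the 3-clique {c, d, g}. A clique must lie in a single bag of any decomposition, so no decomposition can have width below 2. Therefore the treewidth is 2.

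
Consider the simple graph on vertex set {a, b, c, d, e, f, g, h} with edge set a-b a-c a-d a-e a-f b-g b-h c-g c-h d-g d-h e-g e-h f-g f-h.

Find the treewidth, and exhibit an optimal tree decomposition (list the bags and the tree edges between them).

Treewidth 3.
Bags: B1 = {a, f, g, h}  B2 = {a, b, g, h}  B3 = {a, e, g, h}  B4 = {a, d, g, h}  B5 = {a, c, g, h}
Tree: B1–B2, B2–B3, B3–B4, B4–B5

Each bag holds 4 vertices, so the decomposition has width 3, which upper-bounds the treewidth. For the lower bound: the 4 vertex sets {f,g}, {a,b}, {h}, {e} are disjoint, each induces a connected subgraph, and every pair is joined by at least one edge of G. Contracting each set to a single vertex therefore yields K_{4} as a minor, and since treewidth is minor-monotone, tw(G) ≥ tw(K_{4}) = 3. Therefore the treewidth is 3.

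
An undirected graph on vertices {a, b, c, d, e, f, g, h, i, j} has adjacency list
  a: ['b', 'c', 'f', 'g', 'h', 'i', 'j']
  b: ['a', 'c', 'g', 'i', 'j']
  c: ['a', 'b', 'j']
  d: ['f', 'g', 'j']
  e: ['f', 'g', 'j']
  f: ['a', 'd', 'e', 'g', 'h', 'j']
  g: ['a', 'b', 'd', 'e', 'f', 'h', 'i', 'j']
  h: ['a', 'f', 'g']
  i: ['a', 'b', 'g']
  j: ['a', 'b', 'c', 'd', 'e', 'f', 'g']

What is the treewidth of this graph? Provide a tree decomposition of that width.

The largest bag has 4 vertices, giving width 3; this decomposition certifies tw(G) ≤ 3. For the lower bound, the 4 vertices {d, f, g, j} are pairwise adjacent, and any tree decomposition puts a clique entirely inside one bag — forcing width ≥ 3. Therefore the treewidth is 3.

Treewidth 3.
One such decomposition:
Bags: B1 = {a, f, g, h}  B2 = {a, f, g, j}  B3 = {a, b, g, j}  B4 = {e, f, g, j}  B5 = {d, f, g, j}  B6 = {a, b, c, j}  B7 = {a, b, g, i}
Tree: B1–B2, B2–B3, B2–B4, B2–B5, B3–B6, B3–B7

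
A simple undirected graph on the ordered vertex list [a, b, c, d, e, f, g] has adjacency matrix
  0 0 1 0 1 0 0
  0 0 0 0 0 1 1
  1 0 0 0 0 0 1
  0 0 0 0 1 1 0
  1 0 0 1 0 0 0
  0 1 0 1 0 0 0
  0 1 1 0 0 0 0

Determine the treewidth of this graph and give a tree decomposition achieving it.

Treewidth 2.
One such decomposition:
Bags: B1 = {d, e, f}  B2 = {a, e, f}  B3 = {a, c, f}  B4 = {c, f, g}  B5 = {b, f, g}
Tree: B1–B2, B2–B3, B3–B4, B4–B5

The largest bag has 3 vertices, giving width 2; this decomposition certifies tw(G) ≤ 2. For the lower bound, G contains the cycle f–d–e–a–c–g–b–f, so G is not a forest; only forests have treewidth ≤ 1, hence tw(G) ≥ 2. The upper and lower bounds meet at 2, so that is the treewidth.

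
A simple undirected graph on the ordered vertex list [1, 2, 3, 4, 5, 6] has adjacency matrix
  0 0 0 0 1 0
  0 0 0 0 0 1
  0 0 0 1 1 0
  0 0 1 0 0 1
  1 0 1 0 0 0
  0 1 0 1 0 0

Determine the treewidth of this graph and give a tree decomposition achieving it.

Treewidth 1.
Bags: B1 = {1, 5}  B2 = {3, 5}  B3 = {3, 4}  B4 = {4, 6}  B5 = {2, 6}
Tree: B1–B2, B2–B3, B3–B4, B4–B5

Every bag has size at most 2, so the width is 2 − 1 = 1 and tw(G) ≤ 1. Since G has at least one edge (e.g. 1–5), it is not an edgeless graph, so tw(G) ≥ 1. Therefore the treewidth is 1.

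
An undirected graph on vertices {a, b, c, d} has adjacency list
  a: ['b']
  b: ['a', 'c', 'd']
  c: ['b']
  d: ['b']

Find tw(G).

1

A width-1 tree decomposition is:
Bags: B1 = {b, d}  B2 = {a, b}  B3 = {b, c}
Tree: B1–B2, B2–B3
Each bag holds 2 vertices, so the decomposition has width 1, which upper-bounds the treewidth. G has an edge, so its treewidth is at least 1. The upper and lower bounds meet at 1, so that is the treewidth.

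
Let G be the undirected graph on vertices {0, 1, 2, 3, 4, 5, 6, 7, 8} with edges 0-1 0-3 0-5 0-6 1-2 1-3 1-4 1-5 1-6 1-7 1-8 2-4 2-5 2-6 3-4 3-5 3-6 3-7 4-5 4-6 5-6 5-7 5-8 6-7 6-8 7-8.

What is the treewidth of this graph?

4

A width-4 tree decomposition is:
Bags: B1 = {0, 1, 3, 5, 6}  B2 = {1, 3, 4, 5, 6}  B3 = {1, 3, 5, 6, 7}  B4 = {1, 5, 6, 7, 8}  B5 = {1, 2, 4, 5, 6}
Tree: B1–B2, B2–B3, B3–B4, B2–B5
Every bag has size at most 5, so the width is 5 − 1 = 4 and tw(G) ≤ 4. For the lower bound, the 5 vertices {1, 5, 6, 7, 8} are pairwise adjacent, and any tree decomposition puts a clique entirely inside one bag — forcing width ≥ 4. Therefore the treewidth is 4.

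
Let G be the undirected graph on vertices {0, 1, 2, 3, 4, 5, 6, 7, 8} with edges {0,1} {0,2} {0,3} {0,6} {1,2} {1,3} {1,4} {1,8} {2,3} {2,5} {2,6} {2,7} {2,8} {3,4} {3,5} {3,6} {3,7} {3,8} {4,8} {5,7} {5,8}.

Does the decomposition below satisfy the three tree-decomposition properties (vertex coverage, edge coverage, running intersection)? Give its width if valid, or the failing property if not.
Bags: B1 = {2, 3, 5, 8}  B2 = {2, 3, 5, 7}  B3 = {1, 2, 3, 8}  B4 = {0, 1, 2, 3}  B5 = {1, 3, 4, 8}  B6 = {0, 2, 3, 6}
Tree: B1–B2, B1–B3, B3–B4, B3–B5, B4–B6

Yes; width 3.

Every vertex of G appears in some bag (union = {0, 1, 2, 3, 4, 5, 6, 7, 8}); every edge is covered by a bag; and for each vertex v the set of bags containing v is connected in the bag tree. The decomposition is therefore valid. The largest bag has 4 vertices, so the width is 3.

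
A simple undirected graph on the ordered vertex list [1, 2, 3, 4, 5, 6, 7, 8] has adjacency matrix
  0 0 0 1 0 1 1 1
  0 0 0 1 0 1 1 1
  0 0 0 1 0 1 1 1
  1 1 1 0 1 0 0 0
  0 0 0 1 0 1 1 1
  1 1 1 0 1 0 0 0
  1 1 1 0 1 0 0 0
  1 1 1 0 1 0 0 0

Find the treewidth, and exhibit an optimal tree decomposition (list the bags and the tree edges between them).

Treewidth 4.
One optimal decomposition is:
Bags: B1 = {1, 2, 3, 4, 5}  B2 = {1, 2, 3, 5, 7}  B3 = {1, 2, 3, 5, 6}  B4 = {1, 2, 3, 5, 8}
Tree: B1–B2, B2–B3, B3–B4

Each bag holds 5 vertices, so the decomposition has width 4, which upper-bounds the treewidth. For the lower bound: the 5 vertex sets {3,4}, {1,7}, {2,6}, {5}, {8} are disjoint, each induces a connected subgraph, and every pair is joined by at least one edge of G. Contracting each set to a single vertex therefore yields K_{5} as a minor, and since treewidth is minor-monotone, tw(G) ≥ tw(K_{5}) = 4. The upper and lower bounds meet at 4, so that is the treewidth.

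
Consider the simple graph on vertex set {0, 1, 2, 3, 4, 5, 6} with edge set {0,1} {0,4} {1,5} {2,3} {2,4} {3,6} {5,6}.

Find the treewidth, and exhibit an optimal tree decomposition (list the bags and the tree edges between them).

Treewidth 2.
Bags: B1 = {0, 1, 5}  B2 = {0, 5, 6}  B3 = {0, 3, 6}  B4 = {0, 2, 3}  B5 = {0, 2, 4}
Tree: B1–B2, B2–B3, B3–B4, B4–B5

Every bag has size at most 3, so the width is 3 − 1 = 2 and tw(G) ≤ 2. The edges 0–1–5–6–3–2–4–0 form a cycle, so G is not a tree and its treewidth is at least 2. The upper and lower bounds meet at 2, so that is the treewidth.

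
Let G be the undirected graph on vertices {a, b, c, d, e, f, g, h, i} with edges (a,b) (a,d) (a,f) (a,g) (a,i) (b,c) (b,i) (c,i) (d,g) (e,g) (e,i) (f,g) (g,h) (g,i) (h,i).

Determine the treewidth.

2

A width-2 tree decomposition is:
Bags: B1 = {a, b, i}  B2 = {a, g, i}  B3 = {g, h, i}  B4 = {e, g, i}  B5 = {a, d, g}  B6 = {a, f, g}  B7 = {b, c, i}
Tree: B1–B2, B2–B3, B2–B4, B2–B5, B2–B6, B1–B7
The largest bag has 3 vertices, giving width 2; this decomposition certifies tw(G) ≤ 2. On the other hand G contains the 3-clique {a, d, g}. A clique must lie in a single bag of any decomposition, so no decomposition can have width below 2. The upper and lower bounds meet at 2, so that is the treewidth.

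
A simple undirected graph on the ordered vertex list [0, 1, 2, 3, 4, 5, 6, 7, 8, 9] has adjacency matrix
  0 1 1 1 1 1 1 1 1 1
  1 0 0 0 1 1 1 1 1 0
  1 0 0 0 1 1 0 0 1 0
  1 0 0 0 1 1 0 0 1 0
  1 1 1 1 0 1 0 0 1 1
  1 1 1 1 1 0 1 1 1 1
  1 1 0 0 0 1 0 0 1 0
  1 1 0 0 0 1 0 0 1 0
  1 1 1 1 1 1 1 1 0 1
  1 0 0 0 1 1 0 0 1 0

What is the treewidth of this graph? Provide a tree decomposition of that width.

Treewidth 4.
Bags: B1 = {0, 4, 5, 8, 9}  B2 = {0, 3, 4, 5, 8}  B3 = {0, 1, 4, 5, 8}  B4 = {0, 1, 5, 6, 8}  B5 = {0, 1, 5, 7, 8}  B6 = {0, 2, 4, 5, 8}
Tree: B1–B2, B1–B3, B3–B4, B4–B5, B1–B6

The largest bag has 5 vertices, giving width 4; this decomposition certifies tw(G) ≤ 4. Conversely, {0, 1, 4, 5, 8} is a clique of size 5, and the vertices of any clique must share a bag in every tree decomposition; so some bag has ≥ 5 vertices and tw(G) ≥ 4. Therefore the treewidth is 4.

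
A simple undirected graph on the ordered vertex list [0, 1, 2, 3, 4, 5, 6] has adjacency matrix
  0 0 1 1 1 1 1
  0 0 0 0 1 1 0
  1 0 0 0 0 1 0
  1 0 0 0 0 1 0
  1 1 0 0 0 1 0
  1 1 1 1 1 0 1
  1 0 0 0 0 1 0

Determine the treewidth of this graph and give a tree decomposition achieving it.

Treewidth 2.
One such decomposition:
Bags: B1 = {0, 5, 6}  B2 = {0, 4, 5}  B3 = {0, 2, 5}  B4 = {1, 4, 5}  B5 = {0, 3, 5}
Tree: B1–B2, B2–B3, B2–B4, B2–B5

Each bag holds 3 vertices, so the decomposition has width 2, which upper-bounds the treewidth. For the lower bound, the 3 vertices {0, 2, 5} are pairwise adjacent, and any tree decomposition puts a clique entirely inside one bag — forcing width ≥ 2. The upper and lower bounds meet at 2, so that is the treewidth.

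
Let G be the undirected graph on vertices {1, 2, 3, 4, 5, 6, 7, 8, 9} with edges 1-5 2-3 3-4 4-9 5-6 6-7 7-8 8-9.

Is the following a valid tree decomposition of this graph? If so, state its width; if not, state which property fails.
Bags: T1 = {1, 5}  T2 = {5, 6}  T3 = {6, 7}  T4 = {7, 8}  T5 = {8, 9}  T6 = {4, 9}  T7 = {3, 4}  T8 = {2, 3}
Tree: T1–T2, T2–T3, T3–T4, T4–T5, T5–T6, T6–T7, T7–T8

Checking the three conditions: (i) the bags cover all of {1, 2, 3, 4, 5, 6, 7, 8, 9}; (ii) for each edge, some bag contains both endpoints; (iii) the bags containing any fixed vertex form a subtree. All hold, so the decomposition is valid with width 2 − 1 = 1.

Yes; width 1.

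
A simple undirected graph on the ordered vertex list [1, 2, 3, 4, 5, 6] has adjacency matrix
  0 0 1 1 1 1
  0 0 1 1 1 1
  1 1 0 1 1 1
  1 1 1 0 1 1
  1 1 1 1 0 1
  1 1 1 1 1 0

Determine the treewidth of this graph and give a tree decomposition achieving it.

Treewidth 4.
Bags: B1 = {2, 3, 4, 5, 6}  B2 = {1, 3, 4, 5, 6}
Tree: B1–B2

Every bag has size at most 5, so the width is 5 − 1 = 4 and tw(G) ≤ 4. On the other hand G contains the 5-clique {1, 3, 4, 5, 6}. A clique must lie in a single bag of any decomposition, so no decomposition can have width below 4. Combining the bounds, tw(G) = 4.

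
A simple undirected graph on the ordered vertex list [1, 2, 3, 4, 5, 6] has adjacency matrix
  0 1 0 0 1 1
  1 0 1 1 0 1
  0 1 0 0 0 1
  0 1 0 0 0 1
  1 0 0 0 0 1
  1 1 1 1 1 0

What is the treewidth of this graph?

2

A width-2 tree decomposition is:
Bags: B1 = {1, 5, 6}  B2 = {1, 2, 6}  B3 = {2, 3, 6}  B4 = {2, 4, 6}
Tree: B1–B2, B2–B3, B3–B4
The largest bag has 3 vertices, giving width 2; this decomposition certifies tw(G) ≤ 2. Conversely, {1, 2, 6} is a clique of size 3, and the vertices of any clique must share a bag in every tree decomposition; so some bag has ≥ 3 vertices and tw(G) ≥ 2. The upper and lower bounds meet at 2, so that is the treewidth.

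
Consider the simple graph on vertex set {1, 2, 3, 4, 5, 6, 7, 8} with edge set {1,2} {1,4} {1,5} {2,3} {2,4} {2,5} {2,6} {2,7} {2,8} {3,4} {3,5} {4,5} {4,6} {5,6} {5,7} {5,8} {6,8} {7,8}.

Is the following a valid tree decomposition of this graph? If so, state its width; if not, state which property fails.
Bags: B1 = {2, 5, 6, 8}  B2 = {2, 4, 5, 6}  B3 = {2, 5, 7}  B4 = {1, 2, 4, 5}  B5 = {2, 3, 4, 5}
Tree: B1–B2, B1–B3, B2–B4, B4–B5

No — edge (8,7) lies in no bag.

A tree decomposition must satisfy three properties: every vertex lies in some bag; for every edge, both endpoints lie together in some bag; and for every vertex, the bags containing it form a connected subtree. Here edge (8,7) lies in no bag, so the decomposition is invalid.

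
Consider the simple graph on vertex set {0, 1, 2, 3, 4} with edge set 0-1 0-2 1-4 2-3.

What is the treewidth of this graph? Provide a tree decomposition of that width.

Treewidth 1.
One optimal decomposition is:
Bags: B1 = {1, 4}  B2 = {0, 1}  B3 = {0, 2}  B4 = {2, 3}
Tree: B1–B2, B2–B3, B3–B4

The largest bag has 2 vertices, giving width 1; this decomposition certifies tw(G) ≤ 1. Since G has at least one edge (e.g. 4–1), it is not an edgeless graph, so tw(G) ≥ 1. The upper and lower bounds meet at 1, so that is the treewidth.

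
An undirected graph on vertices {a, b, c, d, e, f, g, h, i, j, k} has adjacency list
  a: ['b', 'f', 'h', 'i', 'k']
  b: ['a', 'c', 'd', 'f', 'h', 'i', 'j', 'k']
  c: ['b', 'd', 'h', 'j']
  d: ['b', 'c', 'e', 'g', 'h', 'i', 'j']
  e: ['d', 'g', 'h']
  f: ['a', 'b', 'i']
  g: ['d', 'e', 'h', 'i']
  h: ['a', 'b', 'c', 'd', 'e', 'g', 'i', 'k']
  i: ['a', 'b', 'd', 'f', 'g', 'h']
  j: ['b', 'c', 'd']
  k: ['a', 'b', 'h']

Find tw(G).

A width-3 tree decomposition is:
Bags: B1 = {d, g, h, i}  B2 = {b, d, h, i}  B3 = {a, b, h, i}  B4 = {d, e, g, h}  B5 = {a, b, f, i}  B6 = {b, c, d, h}  B7 = {a, b, h, k}  B8 = {b, c, d, j}
Tree: B1–B2, B2–B3, B1–B4, B3–B5, B2–B6, B3–B7, B6–B8
Every bag has size at most 4, so the width is 4 − 1 = 3 and tw(G) ≤ 3. On the other hand G contains the 4-clique {b, c, d, j}. A clique must lie in a single bag of any decomposition, so no decomposition can have width below 3. Therefore the treewidth is 3.

3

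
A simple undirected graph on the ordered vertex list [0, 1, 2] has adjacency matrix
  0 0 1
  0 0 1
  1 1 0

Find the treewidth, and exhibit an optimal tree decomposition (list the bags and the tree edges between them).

Each bag holds 2 vertices, so the decomposition has width 1, which upper-bounds the treewidth. G has an edge, so its treewidth is at least 1. Hence tw(G) = 1 exactly.

Treewidth 1.
Bags: B1 = {0, 2}  B2 = {1, 2}
Tree: B1–B2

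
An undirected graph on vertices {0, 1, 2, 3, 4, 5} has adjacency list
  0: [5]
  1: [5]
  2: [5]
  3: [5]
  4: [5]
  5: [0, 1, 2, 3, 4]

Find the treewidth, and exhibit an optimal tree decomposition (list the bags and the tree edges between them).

Treewidth 1.
One optimal decomposition is:
Bags: B1 = {3, 5}  B2 = {4, 5}  B3 = {1, 5}  B4 = {2, 5}  B5 = {0, 5}
Tree: B1–B2, B1–B3, B2–B4, B2–B5

Each bag holds 2 vertices, so the decomposition has width 1, which upper-bounds the treewidth. Since G has at least one edge (e.g. 5–3), it is not an edgeless graph, so tw(G) ≥ 1. Therefore the treewidth is 1.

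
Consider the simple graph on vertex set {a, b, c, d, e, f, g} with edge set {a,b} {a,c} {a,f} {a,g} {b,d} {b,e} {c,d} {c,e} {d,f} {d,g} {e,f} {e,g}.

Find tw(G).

3

A width-3 tree decomposition is:
Bags: B1 = {a, c, d, e}  B2 = {a, b, d, e}  B3 = {a, d, e, f}  B4 = {a, d, e, g}
Tree: B1–B2, B2–B3, B3–B4
The largest bag has 4 vertices, giving width 3; this decomposition certifies tw(G) ≤ 3. For the lower bound: the 4 vertex sets {a,c}, {b,e}, {d}, {f} are disjoint, each induces a connected subgraph, and every pair is joined by at least one edge of G. Contracting each set to a single vertex therefore yields K_{4} as a minor, and since treewidth is minor-monotone, tw(G) ≥ tw(K_{4}) = 3. Combining the bounds, tw(G) = 3.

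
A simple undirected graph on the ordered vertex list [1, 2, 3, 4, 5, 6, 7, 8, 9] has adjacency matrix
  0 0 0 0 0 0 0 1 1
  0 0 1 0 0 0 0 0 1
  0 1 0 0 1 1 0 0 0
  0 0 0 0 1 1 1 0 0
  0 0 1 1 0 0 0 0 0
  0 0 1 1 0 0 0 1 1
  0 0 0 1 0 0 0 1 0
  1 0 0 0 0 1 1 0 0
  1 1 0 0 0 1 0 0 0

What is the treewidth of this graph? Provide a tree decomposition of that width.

Treewidth 3.
One such decomposition:
Bags: B1 = {1, 4, 7, 8}  B2 = {1, 4, 6, 8}  B3 = {1, 4, 6, 9}  B4 = {4, 5, 6, 9}  B5 = {3, 5, 6, 9}  B6 = {2, 3, 5, 9}
Tree: B1–B2, B2–B3, B3–B4, B4–B5, B5–B6

The largest bag has 4 vertices, giving width 3; this decomposition certifies tw(G) ≤ 3. For the lower bound: the 4 vertex sets {1,7,8}, {4}, {6}, {2,3,5,9} are disjoint, each induces a connected subgraph, and every pair is joined by at least one edge of G. Contracting each set to a single vertex therefore yields K_{4} as a minor, and since treewidth is minor-monotone, tw(G) ≥ tw(K_{4}) = 3. Combining the bounds, tw(G) = 3.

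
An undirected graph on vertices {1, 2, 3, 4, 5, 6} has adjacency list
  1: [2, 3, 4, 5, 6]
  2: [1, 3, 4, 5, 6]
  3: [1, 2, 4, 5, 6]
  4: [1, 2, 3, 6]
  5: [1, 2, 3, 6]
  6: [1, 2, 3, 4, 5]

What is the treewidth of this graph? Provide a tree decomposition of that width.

The largest bag has 5 vertices, giving width 4; this decomposition certifies tw(G) ≤ 4. Conversely, {1, 2, 3, 4, 6} is a clique of size 5, and the vertices of any clique must share a bag in every tree decomposition; so some bag has ≥ 5 vertices and tw(G) ≥ 4. The upper and lower bounds meet at 4, so that is the treewidth.

Treewidth 4.
One optimal decomposition is:
Bags: B1 = {1, 2, 3, 5, 6}  B2 = {1, 2, 3, 4, 6}
Tree: B1–B2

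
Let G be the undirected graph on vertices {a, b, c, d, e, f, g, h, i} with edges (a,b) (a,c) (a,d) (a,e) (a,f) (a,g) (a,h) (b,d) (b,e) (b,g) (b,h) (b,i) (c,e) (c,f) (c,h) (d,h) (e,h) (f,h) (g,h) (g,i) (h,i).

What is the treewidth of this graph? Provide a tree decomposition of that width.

Treewidth 3.
One such decomposition:
Bags: B1 = {a, b, e, h}  B2 = {a, c, e, h}  B3 = {a, b, g, h}  B4 = {a, b, d, h}  B5 = {a, c, f, h}  B6 = {b, g, h, i}
Tree: B1–B2, B1–B3, B1–B4, B2–B5, B3–B6

Every bag has size at most 4, so the width is 4 − 1 = 3 and tw(G) ≤ 3. Conversely, {a, c, e, h} is a clique of size 4, and the vertices of any clique must share a bag in every tree decomposition; so some bag has ≥ 4 vertices and tw(G) ≥ 3. Hence tw(G) = 3 exactly.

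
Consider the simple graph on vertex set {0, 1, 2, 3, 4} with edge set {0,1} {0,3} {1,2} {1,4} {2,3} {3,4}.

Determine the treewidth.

2

A width-2 tree decomposition is:
Bags: B1 = {0, 1, 3}  B2 = {1, 3, 4}  B3 = {1, 2, 3}
Tree: B1–B2, B2–B3
The largest bag has 3 vertices, giving width 2; this decomposition certifies tw(G) ≤ 2. For the lower bound, G contains the cycle 3–0–1–4–3, so G is not a forest; only forests have treewidth ≤ 1, hence tw(G) ≥ 2. Hence tw(G) = 2 exactly.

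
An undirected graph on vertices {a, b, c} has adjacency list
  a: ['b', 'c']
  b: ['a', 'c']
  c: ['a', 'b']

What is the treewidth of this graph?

2

A width-2 tree decomposition is:
Bags: B1 = {a, b, c}
Tree: (single bag)
A single bag containing all 3 vertices is trivially a valid decomposition of width 2. For the lower bound, the 3 vertices {a, b, c} are pairwise adjacent, and any tree decomposition puts a clique entirely inside one bag — forcing width ≥ 2. Combining the bounds, tw(G) = 2.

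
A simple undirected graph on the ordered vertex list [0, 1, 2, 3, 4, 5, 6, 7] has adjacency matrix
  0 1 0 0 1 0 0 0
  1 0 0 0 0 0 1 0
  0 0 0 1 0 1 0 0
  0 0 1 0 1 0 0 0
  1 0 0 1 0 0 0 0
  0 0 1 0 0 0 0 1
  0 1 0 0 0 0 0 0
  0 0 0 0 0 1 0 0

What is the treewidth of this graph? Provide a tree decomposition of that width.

Treewidth 1.
Bags: B1 = {5, 7}  B2 = {2, 5}  B3 = {2, 3}  B4 = {3, 4}  B5 = {0, 4}  B6 = {0, 1}  B7 = {1, 6}
Tree: B1–B2, B2–B3, B3–B4, B4–B5, B5–B6, B6–B7

The largest bag has 2 vertices, giving width 1; this decomposition certifies tw(G) ≤ 1. G has an edge, so its treewidth is at least 1. Therefore the treewidth is 1.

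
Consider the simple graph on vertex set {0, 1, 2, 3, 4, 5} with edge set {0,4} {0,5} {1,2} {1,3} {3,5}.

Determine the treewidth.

1

A width-1 tree decomposition is:
Bags: B1 = {0, 4}  B2 = {0, 5}  B3 = {3, 5}  B4 = {1, 3}  B5 = {1, 2}
Tree: B1–B2, B2–B3, B3–B4, B4–B5
Every bag has size at most 2, so the width is 2 − 1 = 1 and tw(G) ≤ 1. G has an edge, so its treewidth is at least 1. The upper and lower bounds meet at 1, so that is the treewidth.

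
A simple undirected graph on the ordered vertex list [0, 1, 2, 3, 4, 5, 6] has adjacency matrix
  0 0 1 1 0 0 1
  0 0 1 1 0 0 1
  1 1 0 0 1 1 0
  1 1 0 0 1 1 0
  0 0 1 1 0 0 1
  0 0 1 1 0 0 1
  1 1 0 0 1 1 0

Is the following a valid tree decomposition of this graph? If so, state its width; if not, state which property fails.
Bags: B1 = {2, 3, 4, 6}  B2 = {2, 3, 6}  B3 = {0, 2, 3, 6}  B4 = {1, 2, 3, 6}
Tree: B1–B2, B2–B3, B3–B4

A tree decomposition must satisfy three properties: every vertex lies in some bag; for every edge, both endpoints lie together in some bag; and for every vertex, the bags containing it form a connected subtree. Here vertex 5 appears in no bag, so the decomposition is invalid.

No — vertex 5 appears in no bag.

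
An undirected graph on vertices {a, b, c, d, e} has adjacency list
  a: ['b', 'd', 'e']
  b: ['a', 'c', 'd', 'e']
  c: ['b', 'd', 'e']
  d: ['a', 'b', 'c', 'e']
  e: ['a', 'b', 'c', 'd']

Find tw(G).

A width-3 tree decomposition is:
Bags: B1 = {a, b, d, e}  B2 = {b, c, d, e}
Tree: B1–B2
Every bag has size at most 4, so the width is 4 − 1 = 3 and tw(G) ≤ 3. Conversely, {b, c, d, e} is a clique of size 4, and the vertices of any clique must share a bag in every tree decomposition; so some bag has ≥ 4 vertices and tw(G) ≥ 3. Hence tw(G) = 3 exactly.

3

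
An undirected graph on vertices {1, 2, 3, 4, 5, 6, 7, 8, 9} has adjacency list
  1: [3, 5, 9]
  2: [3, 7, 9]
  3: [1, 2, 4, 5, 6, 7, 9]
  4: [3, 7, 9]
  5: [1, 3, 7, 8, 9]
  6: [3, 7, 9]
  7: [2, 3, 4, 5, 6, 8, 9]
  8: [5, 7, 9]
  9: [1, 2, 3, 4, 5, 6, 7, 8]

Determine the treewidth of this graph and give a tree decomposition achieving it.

Treewidth 3.
One such decomposition:
Bags: B1 = {1, 3, 5, 9}  B2 = {3, 5, 7, 9}  B3 = {3, 4, 7, 9}  B4 = {2, 3, 7, 9}  B5 = {3, 6, 7, 9}  B6 = {5, 7, 8, 9}
Tree: B1–B2, B2–B3, B3–B4, B4–B5, B2–B6

The largest bag has 4 vertices, giving width 3; this decomposition certifies tw(G) ≤ 3. Conversely, {5, 7, 8, 9} is a clique of size 4, and the vertices of any clique must share a bag in every tree decomposition; so some bag has ≥ 4 vertices and tw(G) ≥ 3. Hence tw(G) = 3 exactly.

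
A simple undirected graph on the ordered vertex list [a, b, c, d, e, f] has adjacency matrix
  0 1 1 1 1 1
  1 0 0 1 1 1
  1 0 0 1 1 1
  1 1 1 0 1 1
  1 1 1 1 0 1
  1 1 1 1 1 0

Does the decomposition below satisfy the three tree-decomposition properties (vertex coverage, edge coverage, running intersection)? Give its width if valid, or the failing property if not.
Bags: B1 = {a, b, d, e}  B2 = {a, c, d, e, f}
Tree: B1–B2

A tree decomposition must satisfy three properties: every vertex lies in some bag; for every edge, both endpoints lie together in some bag; and for every vertex, the bags containing it form a connected subtree. Here edge (f,b) lies in no bag, so the decomposition is invalid.

No — edge (f,b) lies in no bag.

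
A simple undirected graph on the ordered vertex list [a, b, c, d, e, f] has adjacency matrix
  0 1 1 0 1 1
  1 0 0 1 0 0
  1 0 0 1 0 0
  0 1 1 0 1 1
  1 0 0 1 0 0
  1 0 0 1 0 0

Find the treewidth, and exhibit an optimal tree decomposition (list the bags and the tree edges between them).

Treewidth 2.
One such decomposition:
Bags: B1 = {a, d, f}  B2 = {a, d, e}  B3 = {a, b, d}  B4 = {a, c, d}
Tree: B1–B2, B2–B3, B3–B4

The largest bag has 3 vertices, giving width 2; this decomposition certifies tw(G) ≤ 2. For the lower bound, G contains the cycle d–f–a–e–d, so G is not a forest; only forests have treewidth ≤ 1, hence tw(G) ≥ 2. Hence tw(G) = 2 exactly.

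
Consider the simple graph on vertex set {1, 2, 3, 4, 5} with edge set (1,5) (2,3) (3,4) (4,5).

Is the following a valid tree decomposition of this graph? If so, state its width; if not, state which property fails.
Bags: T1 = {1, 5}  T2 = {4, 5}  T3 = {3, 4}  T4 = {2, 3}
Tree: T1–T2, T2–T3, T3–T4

Yes; width 1.

Every vertex of G appears in some bag (union = {1, 2, 3, 4, 5}); every edge is covered by a bag; and for each vertex v the set of bags containing v is connected in the bag tree. The decomposition is therefore valid. The largest bag has 2 vertices, so the width is 1.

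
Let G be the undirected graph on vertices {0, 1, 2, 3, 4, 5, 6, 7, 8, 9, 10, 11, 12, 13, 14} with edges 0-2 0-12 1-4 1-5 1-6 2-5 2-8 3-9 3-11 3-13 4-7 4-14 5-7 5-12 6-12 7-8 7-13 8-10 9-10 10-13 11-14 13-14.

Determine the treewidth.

3

A width-3 tree decomposition is:
Bags: B1 = {0, 1, 6, 12}  B2 = {0, 1, 5, 12}  B3 = {0, 1, 2, 5}  B4 = {1, 2, 4, 5}  B5 = {2, 4, 5, 7}  B6 = {2, 4, 7, 8}  B7 = {4, 7, 8, 14}  B8 = {7, 8, 13, 14}  B9 = {8, 10, 13, 14}  B10 = {10, 11, 13, 14}  B11 = {3, 10, 11, 13}  B12 = {3, 9, 10, 11}
Tree: B1–B2, B2–B3, B3–B4, B4–B5, B5–B6, B6–B7, B7–B8, B8–B9, B9–B10, B10–B11, B11–B12
The largest bag has 4 vertices, giving width 3; this decomposition certifies tw(G) ≤ 3. For the lower bound: the 4 vertex sets {0,6,12}, {1}, {5}, {2,4,7,8} are disjoint, each induces a connected subgraph, and every pair is joined by at least one edge of G. Contracting each set to a single vertex therefore yields K_{4} as a minor, and since treewidth is minor-monotone, tw(G) ≥ tw(K_{4}) = 3. Hence tw(G) = 3 exactly.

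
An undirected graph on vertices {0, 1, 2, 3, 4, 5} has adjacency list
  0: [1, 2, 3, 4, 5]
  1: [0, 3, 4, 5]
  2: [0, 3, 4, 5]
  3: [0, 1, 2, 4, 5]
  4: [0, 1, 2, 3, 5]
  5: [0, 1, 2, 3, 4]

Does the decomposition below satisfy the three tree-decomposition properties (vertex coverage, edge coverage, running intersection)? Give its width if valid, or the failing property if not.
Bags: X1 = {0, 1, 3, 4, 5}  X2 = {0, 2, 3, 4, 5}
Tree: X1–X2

Every vertex of G appears in some bag (union = {0, 1, 2, 3, 4, 5}); every edge is covered by a bag; and for each vertex v the set of bags containing v is connected in the bag tree. The decomposition is therefore valid. The largest bag has 5 vertices, so the width is 4.

Yes; width 4.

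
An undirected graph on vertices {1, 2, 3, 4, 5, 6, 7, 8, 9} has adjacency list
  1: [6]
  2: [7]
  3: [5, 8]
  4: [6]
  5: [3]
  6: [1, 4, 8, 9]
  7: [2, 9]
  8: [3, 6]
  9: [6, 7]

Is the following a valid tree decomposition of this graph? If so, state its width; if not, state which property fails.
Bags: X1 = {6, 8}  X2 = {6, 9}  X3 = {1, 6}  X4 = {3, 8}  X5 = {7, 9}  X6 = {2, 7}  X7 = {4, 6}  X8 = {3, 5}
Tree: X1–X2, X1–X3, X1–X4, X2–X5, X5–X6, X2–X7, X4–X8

Every vertex of G appears in some bag (union = {1, 2, 3, 4, 5, 6, 7, 8, 9}); every edge is covered by a bag; and for each vertex v the set of bags containing v is connected in the bag tree. The decomposition is therefore valid. The largest bag has 2 vertices, so the width is 1.

Yes; width 1.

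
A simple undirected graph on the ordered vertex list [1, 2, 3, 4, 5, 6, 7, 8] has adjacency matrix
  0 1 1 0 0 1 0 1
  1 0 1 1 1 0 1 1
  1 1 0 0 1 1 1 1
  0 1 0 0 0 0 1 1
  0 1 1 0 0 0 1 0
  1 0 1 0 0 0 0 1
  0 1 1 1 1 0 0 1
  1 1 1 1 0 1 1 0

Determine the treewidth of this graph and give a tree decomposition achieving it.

Treewidth 3.
One optimal decomposition is:
Bags: B1 = {2, 3, 7, 8}  B2 = {1, 2, 3, 8}  B3 = {1, 3, 6, 8}  B4 = {2, 3, 5, 7}  B5 = {2, 4, 7, 8}
Tree: B1–B2, B2–B3, B1–B4, B1–B5

Every bag has size at most 4, so the width is 4 − 1 = 3 and tw(G) ≤ 3. For the lower bound, the 4 vertices {1, 2, 3, 8} are pairwise adjacent, and any tree decomposition puts a clique entirely inside one bag — forcing width ≥ 3. Hence tw(G) = 3 exactly.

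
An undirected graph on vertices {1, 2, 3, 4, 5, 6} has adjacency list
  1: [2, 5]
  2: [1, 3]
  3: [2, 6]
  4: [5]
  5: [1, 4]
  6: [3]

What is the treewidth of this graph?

1

A width-1 tree decomposition is:
Bags: B1 = {4, 5}  B2 = {1, 5}  B3 = {1, 2}  B4 = {2, 3}  B5 = {3, 6}
Tree: B1–B2, B2–B3, B3–B4, B4–B5
Each bag holds 2 vertices, so the decomposition has width 1, which upper-bounds the treewidth. Since G has at least one edge (e.g. 4–5), it is not an edgeless graph, so tw(G) ≥ 1. The upper and lower bounds meet at 1, so that is the treewidth.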